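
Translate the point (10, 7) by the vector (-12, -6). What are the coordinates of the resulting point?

Translation by (-12, -6) (homogeneous matrix [[1, 0, -12], [0, 1, -6], [0, 0, 1]]):
x' = 10 + -12 = -2
y' = 7 + -6 = 1
Result: (-2, 1)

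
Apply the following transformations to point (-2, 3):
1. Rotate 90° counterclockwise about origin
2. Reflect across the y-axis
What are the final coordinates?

Step 1: Rotate 90° → (-3, -2)
Step 2: Reflect across y-axis → (3, -2)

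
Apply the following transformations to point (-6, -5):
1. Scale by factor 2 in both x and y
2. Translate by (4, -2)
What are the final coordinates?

Step 1: Scale (-6, -5) by 2 → (-12, -10)
Step 2: Translate by (4, -2) → (-8, -12)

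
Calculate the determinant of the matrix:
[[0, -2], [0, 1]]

For a 2×2 matrix [[a, b], [c, d]], det = ad - bc
det = (0)(1) - (-2)(0) = 0 - 0 = 0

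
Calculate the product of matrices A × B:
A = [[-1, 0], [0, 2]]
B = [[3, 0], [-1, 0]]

Matrix multiplication:
C[0][0] = -1×3 + 0×-1 = -3
C[0][1] = -1×0 + 0×0 = 0
C[1][0] = 0×3 + 2×-1 = -2
C[1][1] = 0×0 + 2×0 = 0
Result: [[-3, 0], [-2, 0]]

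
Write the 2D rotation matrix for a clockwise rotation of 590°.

Rotation matrix formula: [[cos θ, -sin θ], [sin θ, cos θ]]
A clockwise rotation by 590° is equivalent to a counterclockwise rotation by -590°.
For θ = -590°:
cos(-590°) = -0.6428
sin(-590°) = 0.7660
Result: [[-0.6428, -0.7660], [0.7660, -0.6428]]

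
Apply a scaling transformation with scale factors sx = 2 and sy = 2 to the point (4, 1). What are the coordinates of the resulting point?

Scaling matrix:
[[2, 0], [0, 2]]
Result: (4 × 2, 1 × 2) = (8, 2)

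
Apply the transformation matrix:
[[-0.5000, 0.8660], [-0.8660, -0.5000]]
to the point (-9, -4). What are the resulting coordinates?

Matrix multiplication:
[[-0.5000, 0.8660], [-0.8660, -0.5000]] × [-9, -4]ᵀ
= [(-0.5000)(-9) + (0.8660)(-4), (-0.8660)(-9) + (-0.5000)(-4)]ᵀ
= [1.0360, 9.7940]ᵀ
Result: (1.0360, 9.7940)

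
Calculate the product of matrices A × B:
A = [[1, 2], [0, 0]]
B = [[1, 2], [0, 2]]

Matrix multiplication:
C[0][0] = 1×1 + 2×0 = 1
C[0][1] = 1×2 + 2×2 = 6
C[1][0] = 0×1 + 0×0 = 0
C[1][1] = 0×2 + 0×2 = 0
Result: [[1, 6], [0, 0]]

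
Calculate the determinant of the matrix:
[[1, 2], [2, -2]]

For a 2×2 matrix [[a, b], [c, d]], det = ad - bc
det = (1)(-2) - (2)(2) = -2 - 4 = -6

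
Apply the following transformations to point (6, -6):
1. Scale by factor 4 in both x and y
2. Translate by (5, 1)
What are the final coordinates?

Step 1: Scale (6, -6) by 4 → (24, -24)
Step 2: Translate by (5, 1) → (29, -23)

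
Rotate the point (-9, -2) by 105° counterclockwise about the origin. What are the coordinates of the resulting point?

Rotation matrix for 105°: [[cos 105°, -sin 105°], [sin 105°, cos 105°]] ≈ [[-0.258819, -0.965926], [0.965926, -0.258819]]
[[-0.258819, -0.965926], [0.965926, -0.258819]] × [-9, -2]ᵀ ≈ [4.2612, -8.1757]ᵀ
Result: (4.2612, -8.1757)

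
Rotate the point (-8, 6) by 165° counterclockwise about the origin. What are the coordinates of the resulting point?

Rotation matrix for 165°: [[cos 165°, -sin 165°], [sin 165°, cos 165°]] ≈ [[-0.965926, -0.258819], [0.258819, -0.965926]]
[[-0.965926, -0.258819], [0.258819, -0.965926]] × [-8, 6]ᵀ ≈ [6.1745, -7.8661]ᵀ
Result: (6.1745, -7.8661)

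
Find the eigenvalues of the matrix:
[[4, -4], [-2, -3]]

Characteristic equation: det(A - λI) = 0
λ² - (trace)λ + (det) = 0
trace = 4 + -3 = 1, det = (4)(-3) - (-4)(-2) = -20
λ² - (1)λ + (-20) = 0
λ = (1 ± √((1)² - 4·(-20))) / 2 = (1 ± √81) / 2
Solving: λ = -4, 5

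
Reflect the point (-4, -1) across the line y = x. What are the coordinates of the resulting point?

Reflection across line y = x: (-4, -1) → (-1, -4)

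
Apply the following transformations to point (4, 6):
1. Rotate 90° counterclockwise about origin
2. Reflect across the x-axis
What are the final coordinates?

Step 1: Rotate 90° → (-6, 4)
Step 2: Reflect across x-axis → (-6, -4)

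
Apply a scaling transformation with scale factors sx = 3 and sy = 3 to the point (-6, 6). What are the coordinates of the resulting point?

Scaling matrix:
[[3, 0], [0, 3]]
Result: (-6 × 3, 6 × 3) = (-18, 18)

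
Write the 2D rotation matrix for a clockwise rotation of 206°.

Rotation matrix formula: [[cos θ, -sin θ], [sin θ, cos θ]]
A clockwise rotation by 206° is equivalent to a counterclockwise rotation by -206°.
For θ = -206°:
cos(-206°) = -0.8988
sin(-206°) = 0.4384
Result: [[-0.8988, -0.4384], [0.4384, -0.8988]]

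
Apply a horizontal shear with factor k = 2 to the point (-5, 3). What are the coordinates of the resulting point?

Shear matrix for horizontal shear with factor k = 2:
[[1, 2], [0, 1]]
Result: (-5, 3) → (1, 3)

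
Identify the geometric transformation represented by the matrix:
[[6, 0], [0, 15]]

This matrix represents: non-uniform scaling by sx = 6, sy = 15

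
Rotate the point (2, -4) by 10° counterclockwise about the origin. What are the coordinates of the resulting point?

Rotation matrix for 10°: [[cos 10°, -sin 10°], [sin 10°, cos 10°]] ≈ [[0.984808, -0.173648], [0.173648, 0.984808]]
[[0.984808, -0.173648], [0.173648, 0.984808]] × [2, -4]ᵀ ≈ [2.6642, -3.5919]ᵀ
Result: (2.6642, -3.5919)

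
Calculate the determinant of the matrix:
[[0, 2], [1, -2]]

For a 2×2 matrix [[a, b], [c, d]], det = ad - bc
det = (0)(-2) - (2)(1) = 0 - 2 = -2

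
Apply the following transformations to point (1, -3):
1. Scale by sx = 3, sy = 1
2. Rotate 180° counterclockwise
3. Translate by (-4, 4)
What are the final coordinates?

Step 1: Scale → (3, -3)
Step 2: Rotate 180° → (-3, 3)
Step 3: Translate → (-7, 7)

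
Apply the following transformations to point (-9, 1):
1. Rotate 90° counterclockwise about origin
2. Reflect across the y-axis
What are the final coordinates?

Step 1: Rotate 90° → (-1, -9)
Step 2: Reflect across y-axis → (1, -9)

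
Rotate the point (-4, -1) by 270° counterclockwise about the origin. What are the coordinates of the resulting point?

Rotation matrix for 270°: [[cos 270°, -sin 270°], [sin 270°, cos 270°]] = [[0, 1], [-1, 0]]
[[0, 1], [-1, 0]] × [-4, -1]ᵀ = [-1, 4]ᵀ
Result: (-1, 4)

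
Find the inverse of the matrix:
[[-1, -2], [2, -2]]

For [[a,b],[c,d]], inverse = (1/det)·[[d,-b],[-c,a]]
det = (-1)(-2) - (-2)(2) = 2 - -4 = 6
Inverse = (1/6)·[[-2, 2], [-2, -1]]
= [[-1/3, 1/3], [-1/3, -1/6]]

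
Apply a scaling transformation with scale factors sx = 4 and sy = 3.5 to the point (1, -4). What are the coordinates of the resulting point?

Scaling matrix:
[[4, 0], [0, 3.50]]
Result: (1 × 4, -4 × 3.5) = (4, -14)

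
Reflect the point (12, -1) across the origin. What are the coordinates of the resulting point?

Reflection across origin: (12, -1) → (-12, 1)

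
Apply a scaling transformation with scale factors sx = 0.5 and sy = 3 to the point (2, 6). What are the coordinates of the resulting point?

Scaling matrix:
[[0.50, 0], [0, 3]]
Result: (2 × 0.5, 6 × 3) = (1, 18)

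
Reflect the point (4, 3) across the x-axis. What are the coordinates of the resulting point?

Reflection across x-axis: (4, 3) → (4, -3)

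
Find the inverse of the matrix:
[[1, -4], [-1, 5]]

For [[a,b],[c,d]], inverse = (1/det)·[[d,-b],[-c,a]]
det = (1)(5) - (-4)(-1) = 5 - 4 = 1
Inverse = [[5, 4], [1, 1]]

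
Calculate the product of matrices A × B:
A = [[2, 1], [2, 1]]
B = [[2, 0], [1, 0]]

Matrix multiplication:
C[0][0] = 2×2 + 1×1 = 5
C[0][1] = 2×0 + 1×0 = 0
C[1][0] = 2×2 + 1×1 = 5
C[1][1] = 2×0 + 1×0 = 0
Result: [[5, 0], [5, 0]]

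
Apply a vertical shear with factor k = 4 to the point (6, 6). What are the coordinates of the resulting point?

Shear matrix for vertical shear with factor k = 4:
[[1, 0], [4, 1]]
Result: (6, 6) → (6, 30)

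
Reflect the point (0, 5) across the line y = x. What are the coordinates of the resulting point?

Reflection across line y = x: (0, 5) → (5, 0)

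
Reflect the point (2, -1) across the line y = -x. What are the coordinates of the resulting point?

Reflection across line y = -x: (2, -1) → (1, -2)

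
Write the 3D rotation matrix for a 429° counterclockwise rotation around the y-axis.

Rotation matrix for counterclockwise 429° around y-axis:
cos(429°) = 0.3584, sin(429°) = 0.9336
Result: [[0.3584, 0, 0.9336], [0, 1, 0], [-0.9336, 0, 0.3584]]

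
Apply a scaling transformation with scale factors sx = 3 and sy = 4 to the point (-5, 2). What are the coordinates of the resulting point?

Scaling matrix:
[[3, 0], [0, 4]]
Result: (-5 × 3, 2 × 4) = (-15, 8)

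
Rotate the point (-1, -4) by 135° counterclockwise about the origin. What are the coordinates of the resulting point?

Rotation matrix for 135°: [[cos 135°, -sin 135°], [sin 135°, cos 135°]] ≈ [[-0.707107, -0.707107], [0.707107, -0.707107]]
[[-0.707107, -0.707107], [0.707107, -0.707107]] × [-1, -4]ᵀ ≈ [3.5355, 2.1213]ᵀ
Result: (3.5355, 2.1213)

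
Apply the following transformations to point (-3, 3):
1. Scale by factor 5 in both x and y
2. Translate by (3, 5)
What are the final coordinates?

Step 1: Scale (-3, 3) by 5 → (-15, 15)
Step 2: Translate by (3, 5) → (-12, 20)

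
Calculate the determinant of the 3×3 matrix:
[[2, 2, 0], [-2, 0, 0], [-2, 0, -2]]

Expansion along first row:
det = 2·det([[0,0],[0,-2]]) - 2·det([[-2,0],[-2,-2]]) + 0·det([[-2,0],[-2,0]])
    = 2·(0·-2 - 0·0) - 2·(-2·-2 - 0·-2) + 0·(-2·0 - 0·-2)
    = 2·0 - 2·4 + 0·0
    = 0 + -8 + 0 = -8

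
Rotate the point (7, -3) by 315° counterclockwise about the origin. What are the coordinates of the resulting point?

Rotation matrix for 315°: [[cos 315°, -sin 315°], [sin 315°, cos 315°]] ≈ [[0.707107, 0.707107], [-0.707107, 0.707107]]
[[0.707107, 0.707107], [-0.707107, 0.707107]] × [7, -3]ᵀ ≈ [2.8284, -7.0711]ᵀ
Result: (2.8284, -7.0711)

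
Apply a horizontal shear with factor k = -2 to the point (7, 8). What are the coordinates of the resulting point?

Shear matrix for horizontal shear with factor k = -2:
[[1, -2], [0, 1]]
Result: (7, 8) → (-9, 8)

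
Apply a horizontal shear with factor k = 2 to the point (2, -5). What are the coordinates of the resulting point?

Shear matrix for horizontal shear with factor k = 2:
[[1, 2], [0, 1]]
Result: (2, -5) → (-8, -5)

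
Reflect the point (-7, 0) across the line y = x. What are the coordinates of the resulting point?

Reflection across line y = x: (-7, 0) → (0, -7)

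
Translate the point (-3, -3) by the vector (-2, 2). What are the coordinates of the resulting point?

Translation by (-2, 2) (homogeneous matrix [[1, 0, -2], [0, 1, 2], [0, 0, 1]]):
x' = -3 + -2 = -5
y' = -3 + 2 = -1
Result: (-5, -1)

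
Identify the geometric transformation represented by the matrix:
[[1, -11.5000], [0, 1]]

This matrix represents: horizontal shear with factor -11.5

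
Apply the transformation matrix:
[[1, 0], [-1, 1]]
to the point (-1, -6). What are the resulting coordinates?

Matrix multiplication:
[[1, 0], [-1, 1]] × [-1, -6]ᵀ
= [(1)(-1) + (0)(-6), (-1)(-1) + (1)(-6)]ᵀ
= [-1, -5]ᵀ
Result: (-1, -5)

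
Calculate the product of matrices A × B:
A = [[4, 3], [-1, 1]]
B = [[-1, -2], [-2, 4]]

Matrix multiplication:
C[0][0] = 4×-1 + 3×-2 = -10
C[0][1] = 4×-2 + 3×4 = 4
C[1][0] = -1×-1 + 1×-2 = -1
C[1][1] = -1×-2 + 1×4 = 6
Result: [[-10, 4], [-1, 6]]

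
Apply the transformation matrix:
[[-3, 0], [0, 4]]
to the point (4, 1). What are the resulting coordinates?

Matrix multiplication:
[[-3, 0], [0, 4]] × [4, 1]ᵀ
= [(-3)(4) + (0)(1), (0)(4) + (4)(1)]ᵀ
= [-12, 4]ᵀ
Result: (-12, 4)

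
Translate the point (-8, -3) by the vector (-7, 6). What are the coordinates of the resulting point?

Translation by (-7, 6) (homogeneous matrix [[1, 0, -7], [0, 1, 6], [0, 0, 1]]):
x' = -8 + -7 = -15
y' = -3 + 6 = 3
Result: (-15, 3)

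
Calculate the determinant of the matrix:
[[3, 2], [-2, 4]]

For a 2×2 matrix [[a, b], [c, d]], det = ad - bc
det = (3)(4) - (2)(-2) = 12 - -4 = 16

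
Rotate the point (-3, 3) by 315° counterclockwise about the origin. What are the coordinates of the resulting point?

Rotation matrix for 315°: [[cos 315°, -sin 315°], [sin 315°, cos 315°]] ≈ [[0.707107, 0.707107], [-0.707107, 0.707107]]
[[0.707107, 0.707107], [-0.707107, 0.707107]] × [-3, 3]ᵀ ≈ [0, 4.2426]ᵀ
Result: (0, 4.2426)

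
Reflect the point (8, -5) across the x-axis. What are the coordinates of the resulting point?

Reflection across x-axis: (8, -5) → (8, 5)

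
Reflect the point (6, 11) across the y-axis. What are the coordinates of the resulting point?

Reflection across y-axis: (6, 11) → (-6, 11)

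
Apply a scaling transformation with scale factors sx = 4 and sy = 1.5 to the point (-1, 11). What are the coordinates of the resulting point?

Scaling matrix:
[[4, 0], [0, 1.50]]
Result: (-1 × 4, 11 × 1.5) = (-4, 16.5)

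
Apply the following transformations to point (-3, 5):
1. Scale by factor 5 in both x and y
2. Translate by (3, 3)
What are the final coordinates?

Step 1: Scale (-3, 5) by 5 → (-15, 25)
Step 2: Translate by (3, 3) → (-12, 28)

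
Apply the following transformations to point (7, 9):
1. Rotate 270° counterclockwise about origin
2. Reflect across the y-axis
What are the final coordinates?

Step 1: Rotate 270° → (9, -7)
Step 2: Reflect across y-axis → (-9, -7)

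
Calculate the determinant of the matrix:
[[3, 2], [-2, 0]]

For a 2×2 matrix [[a, b], [c, d]], det = ad - bc
det = (3)(0) - (2)(-2) = 0 - -4 = 4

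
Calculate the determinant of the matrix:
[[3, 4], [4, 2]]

For a 2×2 matrix [[a, b], [c, d]], det = ad - bc
det = (3)(2) - (4)(4) = 6 - 16 = -10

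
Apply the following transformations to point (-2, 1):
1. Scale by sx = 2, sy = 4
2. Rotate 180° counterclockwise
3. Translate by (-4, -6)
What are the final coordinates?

Step 1: Scale → (-4, 4)
Step 2: Rotate 180° → (4, -4)
Step 3: Translate → (0, -10)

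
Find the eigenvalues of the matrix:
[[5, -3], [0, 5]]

Characteristic equation: det(A - λI) = 0
λ² - (trace)λ + (det) = 0
trace = 5 + 5 = 10, det = (5)(5) - (-3)(0) = 25
λ² - (10)λ + (25) = 0
λ = (10 ± √((10)² - 4·(25))) / 2 = (10 ± √0) / 2
Solving: λ = 5, 5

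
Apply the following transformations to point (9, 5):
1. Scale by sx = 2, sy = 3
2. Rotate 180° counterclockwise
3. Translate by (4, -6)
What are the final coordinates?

Step 1: Scale → (18, 15)
Step 2: Rotate 180° → (-18, -15)
Step 3: Translate → (-14, -21)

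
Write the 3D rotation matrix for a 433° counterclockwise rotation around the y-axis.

Rotation matrix for counterclockwise 433° around y-axis:
cos(433°) = 0.2924, sin(433°) = 0.9563
Result: [[0.2924, 0, 0.9563], [0, 1, 0], [-0.9563, 0, 0.2924]]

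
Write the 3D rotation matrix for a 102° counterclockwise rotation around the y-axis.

Rotation matrix for counterclockwise 102° around y-axis:
cos(102°) = -0.2079, sin(102°) = 0.9781
Result: [[-0.2079, 0, 0.9781], [0, 1, 0], [-0.9781, 0, -0.2079]]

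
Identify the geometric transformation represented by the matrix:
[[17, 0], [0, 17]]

This matrix represents: uniform scaling by factor 17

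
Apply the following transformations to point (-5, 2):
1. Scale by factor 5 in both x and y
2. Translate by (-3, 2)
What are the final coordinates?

Step 1: Scale (-5, 2) by 5 → (-25, 10)
Step 2: Translate by (-3, 2) → (-28, 12)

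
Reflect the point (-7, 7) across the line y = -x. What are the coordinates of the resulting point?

Reflection across line y = -x: (-7, 7) → (-7, 7)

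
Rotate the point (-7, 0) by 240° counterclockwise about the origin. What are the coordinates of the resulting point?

Rotation matrix for 240°: [[cos 240°, -sin 240°], [sin 240°, cos 240°]] ≈ [[-0.500000, 0.866025], [-0.866025, -0.500000]]
[[-0.500000, 0.866025], [-0.866025, -0.500000]] × [-7, 0]ᵀ ≈ [3.5000, 6.0622]ᵀ
Result: (3.5000, 6.0622)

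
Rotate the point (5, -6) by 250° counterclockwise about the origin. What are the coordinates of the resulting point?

Rotation matrix for 250°: [[cos 250°, -sin 250°], [sin 250°, cos 250°]] ≈ [[-0.342020, 0.939693], [-0.939693, -0.342020]]
[[-0.342020, 0.939693], [-0.939693, -0.342020]] × [5, -6]ᵀ ≈ [-7.3483, -2.6463]ᵀ
Result: (-7.3483, -2.6463)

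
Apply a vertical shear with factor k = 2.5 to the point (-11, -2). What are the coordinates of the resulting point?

Shear matrix for vertical shear with factor k = 2.5:
[[1, 0], [2.50, 1]]
Result: (-11, -2) → (-11, -29.5)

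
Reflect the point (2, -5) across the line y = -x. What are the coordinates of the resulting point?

Reflection across line y = -x: (2, -5) → (5, -2)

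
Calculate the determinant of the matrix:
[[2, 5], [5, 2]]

For a 2×2 matrix [[a, b], [c, d]], det = ad - bc
det = (2)(2) - (5)(5) = 4 - 25 = -21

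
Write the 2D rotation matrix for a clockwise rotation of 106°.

Rotation matrix formula: [[cos θ, -sin θ], [sin θ, cos θ]]
A clockwise rotation by 106° is equivalent to a counterclockwise rotation by -106°.
For θ = -106°:
cos(-106°) = -0.2756
sin(-106°) = -0.9613
Result: [[-0.2756, 0.9613], [-0.9613, -0.2756]]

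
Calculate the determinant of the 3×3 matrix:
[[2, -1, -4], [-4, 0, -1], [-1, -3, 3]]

Expansion along first row:
det = 2·det([[0,-1],[-3,3]]) - -1·det([[-4,-1],[-1,3]]) + -4·det([[-4,0],[-1,-3]])
    = 2·(0·3 - -1·-3) - -1·(-4·3 - -1·-1) + -4·(-4·-3 - 0·-1)
    = 2·-3 - -1·-13 + -4·12
    = -6 + -13 + -48 = -67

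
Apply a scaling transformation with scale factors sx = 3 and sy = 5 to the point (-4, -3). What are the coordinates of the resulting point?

Scaling matrix:
[[3, 0], [0, 5]]
Result: (-4 × 3, -3 × 5) = (-12, -15)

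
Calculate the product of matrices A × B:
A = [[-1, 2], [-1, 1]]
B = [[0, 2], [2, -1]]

Matrix multiplication:
C[0][0] = -1×0 + 2×2 = 4
C[0][1] = -1×2 + 2×-1 = -4
C[1][0] = -1×0 + 1×2 = 2
C[1][1] = -1×2 + 1×-1 = -3
Result: [[4, -4], [2, -3]]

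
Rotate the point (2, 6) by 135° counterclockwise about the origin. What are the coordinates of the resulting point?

Rotation matrix for 135°: [[cos 135°, -sin 135°], [sin 135°, cos 135°]] ≈ [[-0.707107, -0.707107], [0.707107, -0.707107]]
[[-0.707107, -0.707107], [0.707107, -0.707107]] × [2, 6]ᵀ ≈ [-5.6569, -2.8284]ᵀ
Result: (-5.6569, -2.8284)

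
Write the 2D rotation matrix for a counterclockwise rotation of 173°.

Rotation matrix formula: [[cos θ, -sin θ], [sin θ, cos θ]]
For θ = 173°:
cos(173°) = -0.9925
sin(173°) = 0.1219
Result: [[-0.9925, -0.1219], [0.1219, -0.9925]]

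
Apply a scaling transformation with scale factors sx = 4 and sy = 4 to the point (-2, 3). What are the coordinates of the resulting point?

Scaling matrix:
[[4, 0], [0, 4]]
Result: (-2 × 4, 3 × 4) = (-8, 12)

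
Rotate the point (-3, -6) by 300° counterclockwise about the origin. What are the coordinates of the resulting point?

Rotation matrix for 300°: [[cos 300°, -sin 300°], [sin 300°, cos 300°]] ≈ [[0.500000, 0.866025], [-0.866025, 0.500000]]
[[0.500000, 0.866025], [-0.866025, 0.500000]] × [-3, -6]ᵀ ≈ [-6.6962, -0.4019]ᵀ
Result: (-6.6962, -0.4019)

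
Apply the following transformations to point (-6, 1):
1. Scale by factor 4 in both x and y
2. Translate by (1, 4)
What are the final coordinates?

Step 1: Scale (-6, 1) by 4 → (-24, 4)
Step 2: Translate by (1, 4) → (-23, 8)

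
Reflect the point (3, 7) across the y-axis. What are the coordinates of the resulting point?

Reflection across y-axis: (3, 7) → (-3, 7)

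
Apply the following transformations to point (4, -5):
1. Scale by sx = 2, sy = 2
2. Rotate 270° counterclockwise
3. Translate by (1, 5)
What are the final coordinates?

Step 1: Scale → (8, -10)
Step 2: Rotate 270° → (-10, -8)
Step 3: Translate → (-9, -3)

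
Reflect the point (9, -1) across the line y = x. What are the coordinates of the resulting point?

Reflection across line y = x: (9, -1) → (-1, 9)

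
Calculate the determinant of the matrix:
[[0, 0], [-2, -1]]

For a 2×2 matrix [[a, b], [c, d]], det = ad - bc
det = (0)(-1) - (0)(-2) = 0 - 0 = 0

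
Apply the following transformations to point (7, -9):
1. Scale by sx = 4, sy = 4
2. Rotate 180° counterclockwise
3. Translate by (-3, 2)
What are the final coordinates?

Step 1: Scale → (28, -36)
Step 2: Rotate 180° → (-28, 36)
Step 3: Translate → (-31, 38)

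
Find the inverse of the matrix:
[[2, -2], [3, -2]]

For [[a,b],[c,d]], inverse = (1/det)·[[d,-b],[-c,a]]
det = (2)(-2) - (-2)(3) = -4 - -6 = 2
Inverse = (1/2)·[[-2, 2], [-3, 2]]
= [[-1, 1], [-3/2, 1]]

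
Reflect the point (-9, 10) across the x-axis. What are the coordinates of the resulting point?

Reflection across x-axis: (-9, 10) → (-9, -10)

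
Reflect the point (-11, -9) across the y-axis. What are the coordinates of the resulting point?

Reflection across y-axis: (-11, -9) → (11, -9)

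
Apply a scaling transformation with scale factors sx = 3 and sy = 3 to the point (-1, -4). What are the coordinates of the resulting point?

Scaling matrix:
[[3, 0], [0, 3]]
Result: (-1 × 3, -4 × 3) = (-3, -12)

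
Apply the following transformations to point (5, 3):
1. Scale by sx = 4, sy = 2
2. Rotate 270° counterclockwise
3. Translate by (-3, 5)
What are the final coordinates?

Step 1: Scale → (20, 6)
Step 2: Rotate 270° → (6, -20)
Step 3: Translate → (3, -15)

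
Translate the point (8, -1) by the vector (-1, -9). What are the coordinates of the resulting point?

Translation by (-1, -9) (homogeneous matrix [[1, 0, -1], [0, 1, -9], [0, 0, 1]]):
x' = 8 + -1 = 7
y' = -1 + -9 = -10
Result: (7, -10)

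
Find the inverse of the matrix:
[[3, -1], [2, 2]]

For [[a,b],[c,d]], inverse = (1/det)·[[d,-b],[-c,a]]
det = (3)(2) - (-1)(2) = 6 - -2 = 8
Inverse = (1/8)·[[2, 1], [-2, 3]]
= [[1/4, 1/8], [-1/4, 3/8]]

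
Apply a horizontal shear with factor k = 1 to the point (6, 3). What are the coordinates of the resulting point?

Shear matrix for horizontal shear with factor k = 1:
[[1, 1], [0, 1]]
Result: (6, 3) → (9, 3)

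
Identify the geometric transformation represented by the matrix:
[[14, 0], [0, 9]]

This matrix represents: non-uniform scaling by sx = 14, sy = 9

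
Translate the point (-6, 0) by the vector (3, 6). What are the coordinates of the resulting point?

Translation by (3, 6) (homogeneous matrix [[1, 0, 3], [0, 1, 6], [0, 0, 1]]):
x' = -6 + 3 = -3
y' = 0 + 6 = 6
Result: (-3, 6)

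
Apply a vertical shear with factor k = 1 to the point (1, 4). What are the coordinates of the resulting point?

Shear matrix for vertical shear with factor k = 1:
[[1, 0], [1, 1]]
Result: (1, 4) → (1, 5)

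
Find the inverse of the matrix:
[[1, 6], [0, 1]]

For [[a,b],[c,d]], inverse = (1/det)·[[d,-b],[-c,a]]
det = (1)(1) - (6)(0) = 1 - 0 = 1
Inverse = [[1, -6], [0, 1]]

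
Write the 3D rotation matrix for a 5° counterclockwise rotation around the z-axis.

Rotation matrix for counterclockwise 5° around z-axis:
cos(5°) = 0.9962, sin(5°) = 0.0872
Result: [[0.9962, -0.0872, 0], [0.0872, 0.9962, 0], [0, 0, 1]]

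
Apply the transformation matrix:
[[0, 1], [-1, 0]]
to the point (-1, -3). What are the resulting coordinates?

Matrix multiplication:
[[0, 1], [-1, 0]] × [-1, -3]ᵀ
= [(0)(-1) + (1)(-3), (-1)(-1) + (0)(-3)]ᵀ
= [-3, 1]ᵀ
Result: (-3, 1)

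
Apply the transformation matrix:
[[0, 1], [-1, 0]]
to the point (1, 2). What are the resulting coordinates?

Matrix multiplication:
[[0, 1], [-1, 0]] × [1, 2]ᵀ
= [(0)(1) + (1)(2), (-1)(1) + (0)(2)]ᵀ
= [2, -1]ᵀ
Result: (2, -1)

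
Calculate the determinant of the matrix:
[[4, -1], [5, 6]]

For a 2×2 matrix [[a, b], [c, d]], det = ad - bc
det = (4)(6) - (-1)(5) = 24 - -5 = 29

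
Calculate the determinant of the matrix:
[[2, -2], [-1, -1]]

For a 2×2 matrix [[a, b], [c, d]], det = ad - bc
det = (2)(-1) - (-2)(-1) = -2 - 2 = -4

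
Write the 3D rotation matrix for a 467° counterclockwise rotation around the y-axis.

Rotation matrix for counterclockwise 467° around y-axis:
cos(467°) = -0.2924, sin(467°) = 0.9563
Result: [[-0.2924, 0, 0.9563], [0, 1, 0], [-0.9563, 0, -0.2924]]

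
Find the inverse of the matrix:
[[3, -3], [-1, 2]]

For [[a,b],[c,d]], inverse = (1/det)·[[d,-b],[-c,a]]
det = (3)(2) - (-3)(-1) = 6 - 3 = 3
Inverse = (1/3)·[[2, 3], [1, 3]]
= [[2/3, 1], [1/3, 1]]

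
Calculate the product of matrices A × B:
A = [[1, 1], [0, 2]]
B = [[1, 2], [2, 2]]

Matrix multiplication:
C[0][0] = 1×1 + 1×2 = 3
C[0][1] = 1×2 + 1×2 = 4
C[1][0] = 0×1 + 2×2 = 4
C[1][1] = 0×2 + 2×2 = 4
Result: [[3, 4], [4, 4]]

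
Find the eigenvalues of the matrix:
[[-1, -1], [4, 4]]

Characteristic equation: det(A - λI) = 0
λ² - (trace)λ + (det) = 0
trace = -1 + 4 = 3, det = (-1)(4) - (-1)(4) = 0
λ² - (3)λ + (0) = 0
λ = (3 ± √((3)² - 4·(0))) / 2 = (3 ± √9) / 2
Solving: λ = 0, 3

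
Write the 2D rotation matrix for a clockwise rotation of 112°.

Rotation matrix formula: [[cos θ, -sin θ], [sin θ, cos θ]]
A clockwise rotation by 112° is equivalent to a counterclockwise rotation by -112°.
For θ = -112°:
cos(-112°) = -0.3746
sin(-112°) = -0.9272
Result: [[-0.3746, 0.9272], [-0.9272, -0.3746]]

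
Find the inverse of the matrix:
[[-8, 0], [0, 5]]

For [[a,b],[c,d]], inverse = (1/det)·[[d,-b],[-c,a]]
det = (-8)(5) - (0)(0) = -40 - 0 = -40
Inverse = (1/-40)·[[5, 0], [0, -8]]
= [[-1/8, 0], [0, 1/5]]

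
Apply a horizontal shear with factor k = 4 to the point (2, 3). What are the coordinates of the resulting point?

Shear matrix for horizontal shear with factor k = 4:
[[1, 4], [0, 1]]
Result: (2, 3) → (14, 3)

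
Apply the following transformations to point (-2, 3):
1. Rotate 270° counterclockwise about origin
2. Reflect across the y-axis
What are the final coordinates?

Step 1: Rotate 270° → (3, 2)
Step 2: Reflect across y-axis → (-3, 2)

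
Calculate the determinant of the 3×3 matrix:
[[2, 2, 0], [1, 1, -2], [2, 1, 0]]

Expansion along first row:
det = 2·det([[1,-2],[1,0]]) - 2·det([[1,-2],[2,0]]) + 0·det([[1,1],[2,1]])
    = 2·(1·0 - -2·1) - 2·(1·0 - -2·2) + 0·(1·1 - 1·2)
    = 2·2 - 2·4 + 0·-1
    = 4 + -8 + 0 = -4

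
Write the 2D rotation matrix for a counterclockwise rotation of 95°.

Rotation matrix formula: [[cos θ, -sin θ], [sin θ, cos θ]]
For θ = 95°:
cos(95°) = -0.0872
sin(95°) = 0.9962
Result: [[-0.0872, -0.9962], [0.9962, -0.0872]]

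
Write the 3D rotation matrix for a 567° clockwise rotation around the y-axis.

Rotation matrix for clockwise 567° around y-axis:
A clockwise rotation by 567° is a counterclockwise rotation by -567°.
cos(-567°) = -0.8910, sin(-567°) = 0.4540
Result: [[-0.8910, 0, 0.4540], [0, 1, 0], [-0.4540, 0, -0.8910]]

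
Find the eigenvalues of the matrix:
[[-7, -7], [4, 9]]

Characteristic equation: det(A - λI) = 0
λ² - (trace)λ + (det) = 0
trace = -7 + 9 = 2, det = (-7)(9) - (-7)(4) = -35
λ² - (2)λ + (-35) = 0
λ = (2 ± √((2)² - 4·(-35))) / 2 = (2 ± √144) / 2
Solving: λ = -5, 7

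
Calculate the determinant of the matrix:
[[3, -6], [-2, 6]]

For a 2×2 matrix [[a, b], [c, d]], det = ad - bc
det = (3)(6) - (-6)(-2) = 18 - 12 = 6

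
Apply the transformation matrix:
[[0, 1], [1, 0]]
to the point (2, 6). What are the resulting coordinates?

Matrix multiplication:
[[0, 1], [1, 0]] × [2, 6]ᵀ
= [(0)(2) + (1)(6), (1)(2) + (0)(6)]ᵀ
= [6, 2]ᵀ
Result: (6, 2)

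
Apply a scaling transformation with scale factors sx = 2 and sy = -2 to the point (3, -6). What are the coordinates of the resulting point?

Scaling matrix:
[[2, 0], [0, -2]]
Result: (3 × 2, -6 × -2) = (6, 12)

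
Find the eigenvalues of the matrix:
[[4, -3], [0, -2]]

Characteristic equation: det(A - λI) = 0
λ² - (trace)λ + (det) = 0
trace = 4 + -2 = 2, det = (4)(-2) - (-3)(0) = -8
λ² - (2)λ + (-8) = 0
λ = (2 ± √((2)² - 4·(-8))) / 2 = (2 ± √36) / 2
Solving: λ = -2, 4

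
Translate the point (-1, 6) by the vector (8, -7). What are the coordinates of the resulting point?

Translation by (8, -7) (homogeneous matrix [[1, 0, 8], [0, 1, -7], [0, 0, 1]]):
x' = -1 + 8 = 7
y' = 6 + -7 = -1
Result: (7, -1)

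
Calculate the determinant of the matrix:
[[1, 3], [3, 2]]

For a 2×2 matrix [[a, b], [c, d]], det = ad - bc
det = (1)(2) - (3)(3) = 2 - 9 = -7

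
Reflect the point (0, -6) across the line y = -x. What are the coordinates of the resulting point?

Reflection across line y = -x: (0, -6) → (6, 0)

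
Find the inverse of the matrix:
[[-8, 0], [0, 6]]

For [[a,b],[c,d]], inverse = (1/det)·[[d,-b],[-c,a]]
det = (-8)(6) - (0)(0) = -48 - 0 = -48
Inverse = (1/-48)·[[6, 0], [0, -8]]
= [[-1/8, 0], [0, 1/6]]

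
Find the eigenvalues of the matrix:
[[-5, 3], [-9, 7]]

Characteristic equation: det(A - λI) = 0
λ² - (trace)λ + (det) = 0
trace = -5 + 7 = 2, det = (-5)(7) - (3)(-9) = -8
λ² - (2)λ + (-8) = 0
λ = (2 ± √((2)² - 4·(-8))) / 2 = (2 ± √36) / 2
Solving: λ = -2, 4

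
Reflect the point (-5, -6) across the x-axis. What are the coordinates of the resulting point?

Reflection across x-axis: (-5, -6) → (-5, 6)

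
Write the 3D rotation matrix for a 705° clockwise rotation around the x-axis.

Rotation matrix for clockwise 705° around x-axis:
A clockwise rotation by 705° is a counterclockwise rotation by -705°.
cos(-705°) = 0.9659, sin(-705°) = 0.2588
Result: [[1, 0, 0], [0, 0.9659, -0.2588], [0, 0.2588, 0.9659]]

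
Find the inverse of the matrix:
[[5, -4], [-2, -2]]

For [[a,b],[c,d]], inverse = (1/det)·[[d,-b],[-c,a]]
det = (5)(-2) - (-4)(-2) = -10 - 8 = -18
Inverse = (1/-18)·[[-2, 4], [2, 5]]
= [[1/9, -2/9], [-1/9, -5/18]]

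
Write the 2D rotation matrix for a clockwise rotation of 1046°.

Rotation matrix formula: [[cos θ, -sin θ], [sin θ, cos θ]]
A clockwise rotation by 1046° is equivalent to a counterclockwise rotation by -1046°.
For θ = -1046°:
cos(-1046°) = 0.8290
sin(-1046°) = 0.5592
Result: [[0.8290, -0.5592], [0.5592, 0.8290]]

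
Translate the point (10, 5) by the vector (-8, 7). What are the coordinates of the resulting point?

Translation by (-8, 7) (homogeneous matrix [[1, 0, -8], [0, 1, 7], [0, 0, 1]]):
x' = 10 + -8 = 2
y' = 5 + 7 = 12
Result: (2, 12)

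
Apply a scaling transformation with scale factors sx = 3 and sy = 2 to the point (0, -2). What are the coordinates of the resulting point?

Scaling matrix:
[[3, 0], [0, 2]]
Result: (0 × 3, -2 × 2) = (0, -4)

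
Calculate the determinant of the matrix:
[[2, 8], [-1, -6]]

For a 2×2 matrix [[a, b], [c, d]], det = ad - bc
det = (2)(-6) - (8)(-1) = -12 - -8 = -4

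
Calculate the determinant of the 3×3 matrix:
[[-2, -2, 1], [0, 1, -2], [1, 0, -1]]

Expansion along first row:
det = -2·det([[1,-2],[0,-1]]) - -2·det([[0,-2],[1,-1]]) + 1·det([[0,1],[1,0]])
    = -2·(1·-1 - -2·0) - -2·(0·-1 - -2·1) + 1·(0·0 - 1·1)
    = -2·-1 - -2·2 + 1·-1
    = 2 + 4 + -1 = 5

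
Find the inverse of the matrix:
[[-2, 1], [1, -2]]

For [[a,b],[c,d]], inverse = (1/det)·[[d,-b],[-c,a]]
det = (-2)(-2) - (1)(1) = 4 - 1 = 3
Inverse = (1/3)·[[-2, -1], [-1, -2]]
= [[-2/3, -1/3], [-1/3, -2/3]]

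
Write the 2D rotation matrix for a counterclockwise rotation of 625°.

Rotation matrix formula: [[cos θ, -sin θ], [sin θ, cos θ]]
For θ = 625°:
cos(625°) = -0.0872
sin(625°) = -0.9962
Result: [[-0.0872, 0.9962], [-0.9962, -0.0872]]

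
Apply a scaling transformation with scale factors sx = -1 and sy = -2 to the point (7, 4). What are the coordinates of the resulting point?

Scaling matrix:
[[-1, 0], [0, -2]]
Result: (7 × -1, 4 × -2) = (-7, -8)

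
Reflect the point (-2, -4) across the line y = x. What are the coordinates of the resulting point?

Reflection across line y = x: (-2, -4) → (-4, -2)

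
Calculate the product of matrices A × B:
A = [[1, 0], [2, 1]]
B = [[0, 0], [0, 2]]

Matrix multiplication:
C[0][0] = 1×0 + 0×0 = 0
C[0][1] = 1×0 + 0×2 = 0
C[1][0] = 2×0 + 1×0 = 0
C[1][1] = 2×0 + 1×2 = 2
Result: [[0, 0], [0, 2]]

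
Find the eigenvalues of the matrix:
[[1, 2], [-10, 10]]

Characteristic equation: det(A - λI) = 0
λ² - (trace)λ + (det) = 0
trace = 1 + 10 = 11, det = (1)(10) - (2)(-10) = 30
λ² - (11)λ + (30) = 0
λ = (11 ± √((11)² - 4·(30))) / 2 = (11 ± √1) / 2
Solving: λ = 5, 6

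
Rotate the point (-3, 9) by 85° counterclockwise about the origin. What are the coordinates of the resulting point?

Rotation matrix for 85°: [[cos 85°, -sin 85°], [sin 85°, cos 85°]] ≈ [[0.087156, -0.996195], [0.996195, 0.087156]]
[[0.087156, -0.996195], [0.996195, 0.087156]] × [-3, 9]ᵀ ≈ [-9.2272, -2.2042]ᵀ
Result: (-9.2272, -2.2042)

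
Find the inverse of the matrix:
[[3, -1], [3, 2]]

For [[a,b],[c,d]], inverse = (1/det)·[[d,-b],[-c,a]]
det = (3)(2) - (-1)(3) = 6 - -3 = 9
Inverse = (1/9)·[[2, 1], [-3, 3]]
= [[2/9, 1/9], [-1/3, 1/3]]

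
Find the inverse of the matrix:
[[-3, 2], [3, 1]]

For [[a,b],[c,d]], inverse = (1/det)·[[d,-b],[-c,a]]
det = (-3)(1) - (2)(3) = -3 - 6 = -9
Inverse = (1/-9)·[[1, -2], [-3, -3]]
= [[-1/9, 2/9], [1/3, 1/3]]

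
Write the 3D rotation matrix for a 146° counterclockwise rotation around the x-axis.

Rotation matrix for counterclockwise 146° around x-axis:
cos(146°) = -0.8290, sin(146°) = 0.5592
Result: [[1, 0, 0], [0, -0.8290, -0.5592], [0, 0.5592, -0.8290]]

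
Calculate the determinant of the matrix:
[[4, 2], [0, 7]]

For a 2×2 matrix [[a, b], [c, d]], det = ad - bc
det = (4)(7) - (2)(0) = 28 - 0 = 28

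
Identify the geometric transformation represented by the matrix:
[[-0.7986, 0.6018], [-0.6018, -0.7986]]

This matrix represents: rotation by 217° counterclockwise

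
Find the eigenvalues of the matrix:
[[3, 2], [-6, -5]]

Characteristic equation: det(A - λI) = 0
λ² - (trace)λ + (det) = 0
trace = 3 + -5 = -2, det = (3)(-5) - (2)(-6) = -3
λ² - (-2)λ + (-3) = 0
λ = (-2 ± √((-2)² - 4·(-3))) / 2 = (-2 ± √16) / 2
Solving: λ = -3, 1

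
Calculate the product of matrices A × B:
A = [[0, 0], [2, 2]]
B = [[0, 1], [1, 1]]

Matrix multiplication:
C[0][0] = 0×0 + 0×1 = 0
C[0][1] = 0×1 + 0×1 = 0
C[1][0] = 2×0 + 2×1 = 2
C[1][1] = 2×1 + 2×1 = 4
Result: [[0, 0], [2, 4]]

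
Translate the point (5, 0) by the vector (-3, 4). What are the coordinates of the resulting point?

Translation by (-3, 4) (homogeneous matrix [[1, 0, -3], [0, 1, 4], [0, 0, 1]]):
x' = 5 + -3 = 2
y' = 0 + 4 = 4
Result: (2, 4)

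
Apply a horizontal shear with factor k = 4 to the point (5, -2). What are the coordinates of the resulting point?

Shear matrix for horizontal shear with factor k = 4:
[[1, 4], [0, 1]]
Result: (5, -2) → (-3, -2)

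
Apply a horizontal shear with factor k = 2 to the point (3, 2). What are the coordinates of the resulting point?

Shear matrix for horizontal shear with factor k = 2:
[[1, 2], [0, 1]]
Result: (3, 2) → (7, 2)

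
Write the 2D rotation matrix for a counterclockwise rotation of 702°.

Rotation matrix formula: [[cos θ, -sin θ], [sin θ, cos θ]]
For θ = 702°:
cos(702°) = 0.9511
sin(702°) = -0.3090
Result: [[0.9511, 0.3090], [-0.3090, 0.9511]]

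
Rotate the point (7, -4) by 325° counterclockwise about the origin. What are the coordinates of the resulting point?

Rotation matrix for 325°: [[cos 325°, -sin 325°], [sin 325°, cos 325°]] ≈ [[0.819152, 0.573576], [-0.573576, 0.819152]]
[[0.819152, 0.573576], [-0.573576, 0.819152]] × [7, -4]ᵀ ≈ [3.4398, -7.2916]ᵀ
Result: (3.4398, -7.2916)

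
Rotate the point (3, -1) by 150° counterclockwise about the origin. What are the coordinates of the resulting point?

Rotation matrix for 150°: [[cos 150°, -sin 150°], [sin 150°, cos 150°]] ≈ [[-0.866025, -0.500000], [0.500000, -0.866025]]
[[-0.866025, -0.500000], [0.500000, -0.866025]] × [3, -1]ᵀ ≈ [-2.0981, 2.3660]ᵀ
Result: (-2.0981, 2.3660)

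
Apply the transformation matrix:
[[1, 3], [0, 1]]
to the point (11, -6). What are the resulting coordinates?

Matrix multiplication:
[[1, 3], [0, 1]] × [11, -6]ᵀ
= [(1)(11) + (3)(-6), (0)(11) + (1)(-6)]ᵀ
= [-7, -6]ᵀ
Result: (-7, -6)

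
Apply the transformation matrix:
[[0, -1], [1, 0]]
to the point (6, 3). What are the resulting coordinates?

Matrix multiplication:
[[0, -1], [1, 0]] × [6, 3]ᵀ
= [(0)(6) + (-1)(3), (1)(6) + (0)(3)]ᵀ
= [-3, 6]ᵀ
Result: (-3, 6)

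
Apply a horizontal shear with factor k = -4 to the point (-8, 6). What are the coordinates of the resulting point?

Shear matrix for horizontal shear with factor k = -4:
[[1, -4], [0, 1]]
Result: (-8, 6) → (-32, 6)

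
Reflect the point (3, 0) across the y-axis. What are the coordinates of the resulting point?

Reflection across y-axis: (3, 0) → (-3, 0)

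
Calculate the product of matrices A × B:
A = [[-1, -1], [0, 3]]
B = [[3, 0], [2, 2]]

Matrix multiplication:
C[0][0] = -1×3 + -1×2 = -5
C[0][1] = -1×0 + -1×2 = -2
C[1][0] = 0×3 + 3×2 = 6
C[1][1] = 0×0 + 3×2 = 6
Result: [[-5, -2], [6, 6]]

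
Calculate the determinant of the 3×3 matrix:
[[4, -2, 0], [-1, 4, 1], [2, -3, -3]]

Expansion along first row:
det = 4·det([[4,1],[-3,-3]]) - -2·det([[-1,1],[2,-3]]) + 0·det([[-1,4],[2,-3]])
    = 4·(4·-3 - 1·-3) - -2·(-1·-3 - 1·2) + 0·(-1·-3 - 4·2)
    = 4·-9 - -2·1 + 0·-5
    = -36 + 2 + 0 = -34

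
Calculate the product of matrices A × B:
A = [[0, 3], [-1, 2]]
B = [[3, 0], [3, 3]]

Matrix multiplication:
C[0][0] = 0×3 + 3×3 = 9
C[0][1] = 0×0 + 3×3 = 9
C[1][0] = -1×3 + 2×3 = 3
C[1][1] = -1×0 + 2×3 = 6
Result: [[9, 9], [3, 6]]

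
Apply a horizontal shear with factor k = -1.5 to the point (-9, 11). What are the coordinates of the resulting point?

Shear matrix for horizontal shear with factor k = -1.5:
[[1, -1.50], [0, 1]]
Result: (-9, 11) → (-25.5, 11)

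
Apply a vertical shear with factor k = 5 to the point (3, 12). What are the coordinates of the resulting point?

Shear matrix for vertical shear with factor k = 5:
[[1, 0], [5, 1]]
Result: (3, 12) → (3, 27)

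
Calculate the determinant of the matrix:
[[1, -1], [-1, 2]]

For a 2×2 matrix [[a, b], [c, d]], det = ad - bc
det = (1)(2) - (-1)(-1) = 2 - 1 = 1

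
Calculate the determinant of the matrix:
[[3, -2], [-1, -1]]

For a 2×2 matrix [[a, b], [c, d]], det = ad - bc
det = (3)(-1) - (-2)(-1) = -3 - 2 = -5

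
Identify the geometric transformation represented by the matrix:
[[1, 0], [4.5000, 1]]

This matrix represents: vertical shear with factor 4.5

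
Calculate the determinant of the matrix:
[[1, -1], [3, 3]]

For a 2×2 matrix [[a, b], [c, d]], det = ad - bc
det = (1)(3) - (-1)(3) = 3 - -3 = 6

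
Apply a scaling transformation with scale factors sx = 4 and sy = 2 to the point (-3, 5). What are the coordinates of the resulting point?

Scaling matrix:
[[4, 0], [0, 2]]
Result: (-3 × 4, 5 × 2) = (-12, 10)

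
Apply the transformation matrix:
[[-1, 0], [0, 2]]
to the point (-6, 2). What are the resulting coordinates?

Matrix multiplication:
[[-1, 0], [0, 2]] × [-6, 2]ᵀ
= [(-1)(-6) + (0)(2), (0)(-6) + (2)(2)]ᵀ
= [6, 4]ᵀ
Result: (6, 4)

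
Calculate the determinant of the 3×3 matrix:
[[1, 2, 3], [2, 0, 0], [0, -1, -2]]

Expansion along first row:
det = 1·det([[0,0],[-1,-2]]) - 2·det([[2,0],[0,-2]]) + 3·det([[2,0],[0,-1]])
    = 1·(0·-2 - 0·-1) - 2·(2·-2 - 0·0) + 3·(2·-1 - 0·0)
    = 1·0 - 2·-4 + 3·-2
    = 0 + 8 + -6 = 2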